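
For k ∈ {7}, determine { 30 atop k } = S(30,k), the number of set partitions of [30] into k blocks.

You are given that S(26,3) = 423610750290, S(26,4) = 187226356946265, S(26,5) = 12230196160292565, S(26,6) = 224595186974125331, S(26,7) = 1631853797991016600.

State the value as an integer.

4168916722553086402080

row 27: T[27][4]=4·187226356946265+423610750290=749329038535350  T[27][5]=5·12230196160292565+187226356946265=61338207158409090  T[27][6]=6·224595186974125331+12230196160292565=1359801318005044551  T[27][7]=7·1631853797991016600+224595186974125331=11647571772911241531
row 28: T[28][5]=5·61338207158409090+749329038535350=307440364830580800  T[28][6]=6·1359801318005044551+61338207158409090=8220146115188676396  T[28][7]=7·11647571772911241531+1359801318005044551=82892803728383735268
row 29: T[29][6]=6·8220146115188676396+307440364830580800=49628317055962639176  T[29][7]=7·82892803728383735268+8220146115188676396=588469772213874823272
row 30: T[30][7]=7·588469772213874823272+49628317055962639176=4168916722553086402080
Read S(30,7) = 4168916722553086402080.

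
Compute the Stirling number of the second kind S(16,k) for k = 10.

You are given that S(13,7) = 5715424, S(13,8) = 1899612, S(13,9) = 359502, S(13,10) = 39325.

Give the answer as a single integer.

193754990

i=14: T(14,8)=5715424+8·1899612=20912320 | T(14,9)=1899612+9·359502=5135130 | T(14,10)=359502+10·39325=752752
i=15: T(15,9)=20912320+9·5135130=67128490 | T(15,10)=5135130+10·752752=12662650
i=16: T(16,10)=67128490+10·12662650=193754990
Read S(16,10) = 193754990.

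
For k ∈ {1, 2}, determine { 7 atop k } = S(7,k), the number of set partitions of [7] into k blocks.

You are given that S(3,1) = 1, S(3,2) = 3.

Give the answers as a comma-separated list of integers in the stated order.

@4  (4,1):1·1+0→1, (4,2):3·2+1→7
@5  (5,1):1·1+0→1, (5,2):7·2+1→15
@6  (6,1):1·1+0→1, (6,2):15·2+1→31
@7  (7,1):1·1+0→1, (7,2):31·2+1→63
Read S(7,1) = 1, S(7,2) = 63.

1, 63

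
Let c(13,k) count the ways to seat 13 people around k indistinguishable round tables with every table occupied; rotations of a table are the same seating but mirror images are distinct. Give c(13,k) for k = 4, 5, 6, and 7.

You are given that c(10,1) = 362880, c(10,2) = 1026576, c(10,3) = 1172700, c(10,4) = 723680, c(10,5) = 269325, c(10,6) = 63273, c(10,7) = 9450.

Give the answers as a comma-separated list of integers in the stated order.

1414014888, 657206836, 206070150, 44990231

[11] T[11,2]:10*1026576+362880=10628640 · T[11,3]:10*1172700+1026576=12753576 · T[11,4]:10*723680+1172700=8409500 · T[11,5]:10*269325+723680=3416930 · T[11,6]:10*63273+269325=902055 · T[11,7]:10*9450+63273=157773
[12] T[12,3]:11*12753576+10628640=150917976 · T[12,4]:11*8409500+12753576=105258076 · T[12,5]:11*3416930+8409500=45995730 · T[12,6]:11*902055+3416930=13339535 · T[12,7]:11*157773+902055=2637558
[13] T[13,4]:12*105258076+150917976=1414014888 · T[13,5]:12*45995730+105258076=657206836 · T[13,6]:12*13339535+45995730=206070150 · T[13,7]:12*2637558+13339535=44990231
Read c(13,4) = 1414014888, c(13,5) = 657206836, c(13,6) = 206070150, c(13,7) = 44990231.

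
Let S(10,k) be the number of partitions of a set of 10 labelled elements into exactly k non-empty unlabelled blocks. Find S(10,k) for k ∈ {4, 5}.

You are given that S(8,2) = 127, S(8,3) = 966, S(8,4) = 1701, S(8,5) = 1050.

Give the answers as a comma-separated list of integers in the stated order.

row 9: T[9][3]=3·966+127=3025  T[9][4]=4·1701+966=7770  T[9][5]=5·1050+1701=6951
row 10: T[10][4]=4·7770+3025=34105  T[10][5]=5·6951+7770=42525
Read S(10,4) = 34105, S(10,5) = 42525.

34105, 42525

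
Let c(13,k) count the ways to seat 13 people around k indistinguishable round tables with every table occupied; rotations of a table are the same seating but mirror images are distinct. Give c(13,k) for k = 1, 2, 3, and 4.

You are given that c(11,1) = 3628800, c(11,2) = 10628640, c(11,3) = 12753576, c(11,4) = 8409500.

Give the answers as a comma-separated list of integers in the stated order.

r12: T_12,1=11×3628800+0=39916800; T_12,2=11×10628640+3628800=120543840; T_12,3=11×12753576+10628640=150917976; T_12,4=11×8409500+12753576=105258076
r13: T_13,1=12×39916800+0=479001600; T_13,2=12×120543840+39916800=1486442880; T_13,3=12×150917976+120543840=1931559552; T_13,4=12×105258076+150917976=1414014888
Read c(13,1) = 479001600, c(13,2) = 1486442880, c(13,3) = 1931559552, c(13,4) = 1414014888.

479001600, 1486442880, 1931559552, 1414014888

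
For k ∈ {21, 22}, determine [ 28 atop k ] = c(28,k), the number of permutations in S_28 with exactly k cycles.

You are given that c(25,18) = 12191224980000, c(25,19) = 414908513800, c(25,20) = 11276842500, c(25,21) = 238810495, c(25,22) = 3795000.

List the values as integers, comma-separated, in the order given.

row 26: T[26][19]=25·414908513800+12191224980000=22563937825000  T[26][20]=25·11276842500+414908513800=696829576300  T[26][21]=25·238810495+11276842500=17247104875  T[26][22]=25·3795000+238810495=333685495
row 27: T[27][20]=26·696829576300+22563937825000=40681506808800  T[27][21]=26·17247104875+696829576300=1145254303050  T[27][22]=26·333685495+17247104875=25922927745
row 28: T[28][21]=27·1145254303050+40681506808800=71603372991150  T[28][22]=27·25922927745+1145254303050=1845173352165
Read c(28,21) = 71603372991150, c(28,22) = 1845173352165.

71603372991150, 1845173352165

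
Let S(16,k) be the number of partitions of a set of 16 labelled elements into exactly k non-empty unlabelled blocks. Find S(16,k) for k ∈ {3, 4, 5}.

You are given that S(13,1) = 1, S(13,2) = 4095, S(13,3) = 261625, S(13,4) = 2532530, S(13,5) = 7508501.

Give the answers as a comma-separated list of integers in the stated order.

7141686, 171798901, 1096190550

r14: T_14,1=1×1+0=1; T_14,2=2×4095+1=8191; T_14,3=3×261625+4095=788970; T_14,4=4×2532530+261625=10391745; T_14,5=5×7508501+2532530=40075035
r15: T_15,2=2×8191+1=16383; T_15,3=3×788970+8191=2375101; T_15,4=4×10391745+788970=42355950; T_15,5=5×40075035+10391745=210766920
r16: T_16,3=3×2375101+16383=7141686; T_16,4=4×42355950+2375101=171798901; T_16,5=5×210766920+42355950=1096190550
Read S(16,3) = 7141686, S(16,4) = 171798901, S(16,5) = 1096190550.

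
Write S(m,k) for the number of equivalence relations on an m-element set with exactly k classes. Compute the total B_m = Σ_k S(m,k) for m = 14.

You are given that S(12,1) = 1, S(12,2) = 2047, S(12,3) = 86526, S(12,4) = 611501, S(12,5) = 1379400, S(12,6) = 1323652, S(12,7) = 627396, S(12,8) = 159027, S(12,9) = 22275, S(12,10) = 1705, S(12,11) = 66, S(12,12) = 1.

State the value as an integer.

190899322

row 13: T[13][1]=1·1+0=1  T[13][2]=2·2047+1=4095  T[13][3]=3·86526+2047=261625  T[13][4]=4·611501+86526=2532530  T[13][5]=5·1379400+611501=7508501  T[13][6]=6·1323652+1379400=9321312  T[13][7]=7·627396+1323652=5715424  T[13][8]=8·159027+627396=1899612  T[13][9]=9·22275+159027=359502  T[13][10]=10·1705+22275=39325  T[13][11]=11·66+1705=2431  T[13][12]=12·1+66=78  T[13][13]=13·0+1=1
row 14: T[14][1]=1·1+0=1  T[14][2]=2·4095+1=8191  T[14][3]=3·261625+4095=788970  T[14][4]=4·2532530+261625=10391745  T[14][5]=5·7508501+2532530=40075035  T[14][6]=6·9321312+7508501=63436373  T[14][7]=7·5715424+9321312=49329280  T[14][8]=8·1899612+5715424=20912320  T[14][9]=9·359502+1899612=5135130  T[14][10]=10·39325+359502=752752  T[14][11]=11·2431+39325=66066  T[14][12]=12·78+2431=3367  T[14][13]=13·1+78=91  T[14][14]=14·0+1=1
B_14 = ΣS(14,k) = 1+8191+788970+10391745+40075035+63436373+49329280+20912320+5135130+752752+66066+3367+91+1 = 190899322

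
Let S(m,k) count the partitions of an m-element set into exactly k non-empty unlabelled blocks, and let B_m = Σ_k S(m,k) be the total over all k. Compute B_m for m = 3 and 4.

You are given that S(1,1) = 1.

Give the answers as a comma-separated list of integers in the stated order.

5, 15

i=2: T(2,1)=0+1·1=1 | T(2,2)=1+2·0=1
i=3: T(3,1)=0+1·1=1 | T(3,2)=1+2·1=3 | T(3,3)=1+3·0=1
i=4: T(4,1)=0+1·1=1 | T(4,2)=1+2·3=7 | T(4,3)=3+3·1=6 | T(4,4)=1+4·0=1
B_3 = ΣS(3,k) = 1+3+1 = 5
B_4 = ΣS(4,k) = 1+7+6+1 = 15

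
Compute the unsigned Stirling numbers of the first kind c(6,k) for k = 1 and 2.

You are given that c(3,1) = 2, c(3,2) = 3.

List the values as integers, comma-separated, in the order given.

120, 274

@4  (4,1):2·3+0→6, (4,2):3·3+2→11
@5  (5,1):6·4+0→24, (5,2):11·4+6→50
@6  (6,1):24·5+0→120, (6,2):50·5+24→274
Read c(6,1) = 120, c(6,2) = 274.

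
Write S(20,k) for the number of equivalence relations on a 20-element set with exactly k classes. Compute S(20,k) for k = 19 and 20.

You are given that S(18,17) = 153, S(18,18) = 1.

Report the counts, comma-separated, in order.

r19: T_19,18=18×1+153=171; T_19,19=19×0+1=1
r20: T_20,19=19×1+171=190; T_20,20=20×0+1=1
Read S(20,19) = 190, S(20,20) = 1.

190, 1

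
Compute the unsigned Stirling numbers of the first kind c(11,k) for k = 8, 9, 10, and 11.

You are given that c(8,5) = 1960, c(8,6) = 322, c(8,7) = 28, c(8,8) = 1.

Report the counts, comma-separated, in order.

row 9: T[9][6]=8·322+1960=4536  T[9][7]=8·28+322=546  T[9][8]=8·1+28=36  T[9][9]=8·0+1=1
row 10: T[10][7]=9·546+4536=9450  T[10][8]=9·36+546=870  T[10][9]=9·1+36=45  T[10][10]=9·0+1=1
row 11: T[11][8]=10·870+9450=18150  T[11][9]=10·45+870=1320  T[11][10]=10·1+45=55  T[11][11]=10·0+1=1
Read c(11,8) = 18150, c(11,9) = 1320, c(11,10) = 55, c(11,11) = 1.

18150, 1320, 55, 1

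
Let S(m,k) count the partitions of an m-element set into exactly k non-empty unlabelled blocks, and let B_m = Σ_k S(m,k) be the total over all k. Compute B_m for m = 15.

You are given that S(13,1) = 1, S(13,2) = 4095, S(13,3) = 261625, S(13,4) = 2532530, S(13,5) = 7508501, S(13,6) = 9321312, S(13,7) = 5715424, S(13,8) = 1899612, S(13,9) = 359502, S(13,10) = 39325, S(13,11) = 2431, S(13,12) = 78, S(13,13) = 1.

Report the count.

1382958545

row 14: T[14][1]=1·1+0=1  T[14][2]=2·4095+1=8191  T[14][3]=3·261625+4095=788970  T[14][4]=4·2532530+261625=10391745  T[14][5]=5·7508501+2532530=40075035  T[14][6]=6·9321312+7508501=63436373  T[14][7]=7·5715424+9321312=49329280  T[14][8]=8·1899612+5715424=20912320  T[14][9]=9·359502+1899612=5135130  T[14][10]=10·39325+359502=752752  T[14][11]=11·2431+39325=66066  T[14][12]=12·78+2431=3367  T[14][13]=13·1+78=91  T[14][14]=14·0+1=1
row 15: T[15][1]=1·1+0=1  T[15][2]=2·8191+1=16383  T[15][3]=3·788970+8191=2375101  T[15][4]=4·10391745+788970=42355950  T[15][5]=5·40075035+10391745=210766920  T[15][6]=6·63436373+40075035=420693273  T[15][7]=7·49329280+63436373=408741333  T[15][8]=8·20912320+49329280=216627840  T[15][9]=9·5135130+20912320=67128490  T[15][10]=10·752752+5135130=12662650  T[15][11]=11·66066+752752=1479478  T[15][12]=12·3367+66066=106470  T[15][13]=13·91+3367=4550  T[15][14]=14·1+91=105  T[15][15]=15·0+1=1
B_15 = ΣS(15,k) = 1+16383+2375101+42355950+210766920+420693273+408741333+216627840+67128490+12662650+1479478+106470+4550+105+1 = 1382958545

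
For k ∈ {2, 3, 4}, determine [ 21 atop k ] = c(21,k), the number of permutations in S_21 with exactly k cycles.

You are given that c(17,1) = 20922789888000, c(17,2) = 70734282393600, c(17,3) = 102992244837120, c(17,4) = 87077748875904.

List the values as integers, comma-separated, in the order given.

[18] T[18,1]:17*20922789888000+0=355687428096000 · T[18,2]:17*70734282393600+20922789888000=1223405590579200 · T[18,3]:17*102992244837120+70734282393600=1821602444624640 · T[18,4]:17*87077748875904+102992244837120=1583313975727488
[19] T[19,1]:18*355687428096000+0=6402373705728000 · T[19,2]:18*1223405590579200+355687428096000=22376988058521600 · T[19,3]:18*1821602444624640+1223405590579200=34012249593822720 · T[19,4]:18*1583313975727488+1821602444624640=30321254007719424
[20] T[20,1]:19*6402373705728000+0=121645100408832000 · T[20,2]:19*22376988058521600+6402373705728000=431565146817638400 · T[20,3]:19*34012249593822720+22376988058521600=668609730341153280 · T[20,4]:19*30321254007719424+34012249593822720=610116075740491776
[21] T[21,2]:20*431565146817638400+121645100408832000=8752948036761600000 · T[21,3]:20*668609730341153280+431565146817638400=13803759753640704000 · T[21,4]:20*610116075740491776+668609730341153280=12870931245150988800
Read c(21,2) = 8752948036761600000, c(21,3) = 13803759753640704000, c(21,4) = 12870931245150988800.

8752948036761600000, 13803759753640704000, 12870931245150988800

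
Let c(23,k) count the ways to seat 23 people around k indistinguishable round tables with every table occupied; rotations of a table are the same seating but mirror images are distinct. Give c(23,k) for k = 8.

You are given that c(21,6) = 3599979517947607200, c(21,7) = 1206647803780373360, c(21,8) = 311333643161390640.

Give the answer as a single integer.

row 22: T[22][7]=21·1206647803780373360+3599979517947607200=28939583397335447760  T[22][8]=21·311333643161390640+1206647803780373360=7744654310169576800
row 23: T[23][8]=22·7744654310169576800+28939583397335447760=199321978221066137360
Read c(23,8) = 199321978221066137360.

199321978221066137360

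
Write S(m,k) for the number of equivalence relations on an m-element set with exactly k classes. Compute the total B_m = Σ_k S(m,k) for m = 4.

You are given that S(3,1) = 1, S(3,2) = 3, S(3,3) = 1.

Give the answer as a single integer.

15

r4: T_4,1=1×1+0=1; T_4,2=2×3+1=7; T_4,3=3×1+3=6; T_4,4=4×0+1=1
B_4 = ΣS(4,k) = 1+7+6+1 = 15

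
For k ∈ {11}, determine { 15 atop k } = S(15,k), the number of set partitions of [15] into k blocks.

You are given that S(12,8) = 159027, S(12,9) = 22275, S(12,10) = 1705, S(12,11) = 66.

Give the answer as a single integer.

row 13: T[13][9]=9·22275+159027=359502  T[13][10]=10·1705+22275=39325  T[13][11]=11·66+1705=2431
row 14: T[14][10]=10·39325+359502=752752  T[14][11]=11·2431+39325=66066
row 15: T[15][11]=11·66066+752752=1479478
Read S(15,11) = 1479478.

1479478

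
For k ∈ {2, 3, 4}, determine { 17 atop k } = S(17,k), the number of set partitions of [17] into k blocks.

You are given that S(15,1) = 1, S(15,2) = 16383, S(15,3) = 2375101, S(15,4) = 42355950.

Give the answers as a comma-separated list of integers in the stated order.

r16: T_16,1=1×1+0=1; T_16,2=2×16383+1=32767; T_16,3=3×2375101+16383=7141686; T_16,4=4×42355950+2375101=171798901
r17: T_17,2=2×32767+1=65535; T_17,3=3×7141686+32767=21457825; T_17,4=4×171798901+7141686=694337290
Read S(17,2) = 65535, S(17,3) = 21457825, S(17,4) = 694337290.

65535, 21457825, 694337290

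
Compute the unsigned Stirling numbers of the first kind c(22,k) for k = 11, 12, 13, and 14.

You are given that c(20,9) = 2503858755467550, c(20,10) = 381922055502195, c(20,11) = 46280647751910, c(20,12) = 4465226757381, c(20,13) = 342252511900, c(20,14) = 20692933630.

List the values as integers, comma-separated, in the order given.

@21  (21,10):381922055502195·20+2503858755467550→10142299865511450, (21,11):46280647751910·20+381922055502195→1307535010540395, (21,12):4465226757381·20+46280647751910→135585182899530, (21,13):342252511900·20+4465226757381→11310276995381, (21,14):20692933630·20+342252511900→756111184500
@22  (22,11):1307535010540395·21+10142299865511450→37600535086859745, (22,12):135585182899530·21+1307535010540395→4154823851430525, (22,13):11310276995381·21+135585182899530→373100999802531, (22,14):756111184500·21+11310276995381→27188611869881
Read c(22,11) = 37600535086859745, c(22,12) = 4154823851430525, c(22,13) = 373100999802531, c(22,14) = 27188611869881.

37600535086859745, 4154823851430525, 373100999802531, 27188611869881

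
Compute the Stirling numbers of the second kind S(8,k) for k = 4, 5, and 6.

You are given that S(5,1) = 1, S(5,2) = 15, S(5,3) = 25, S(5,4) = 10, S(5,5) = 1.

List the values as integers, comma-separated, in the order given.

1701, 1050, 266

[6] T[6,2]:2*15+1=31 · T[6,3]:3*25+15=90 · T[6,4]:4*10+25=65 · T[6,5]:5*1+10=15 · T[6,6]:6*0+1=1
[7] T[7,3]:3*90+31=301 · T[7,4]:4*65+90=350 · T[7,5]:5*15+65=140 · T[7,6]:6*1+15=21
[8] T[8,4]:4*350+301=1701 · T[8,5]:5*140+350=1050 · T[8,6]:6*21+140=266
Read S(8,4) = 1701, S(8,5) = 1050, S(8,6) = 266.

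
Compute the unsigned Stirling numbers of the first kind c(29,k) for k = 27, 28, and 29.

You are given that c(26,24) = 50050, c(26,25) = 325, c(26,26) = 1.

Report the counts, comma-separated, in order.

78561, 406, 1

[27] T[27,25]:26*325+50050=58500 · T[27,26]:26*1+325=351 · T[27,27]:26*0+1=1
[28] T[28,26]:27*351+58500=67977 · T[28,27]:27*1+351=378 · T[28,28]:27*0+1=1
[29] T[29,27]:28*378+67977=78561 · T[29,28]:28*1+378=406 · T[29,29]:28*0+1=1
Read c(29,27) = 78561, c(29,28) = 406, c(29,29) = 1.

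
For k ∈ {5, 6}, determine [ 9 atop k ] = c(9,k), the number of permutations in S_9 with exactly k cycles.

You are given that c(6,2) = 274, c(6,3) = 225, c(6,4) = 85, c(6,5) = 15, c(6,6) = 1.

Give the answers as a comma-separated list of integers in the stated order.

22449, 4536

i=7: T(7,3)=274+6·225=1624 | T(7,4)=225+6·85=735 | T(7,5)=85+6·15=175 | T(7,6)=15+6·1=21
i=8: T(8,4)=1624+7·735=6769 | T(8,5)=735+7·175=1960 | T(8,6)=175+7·21=322
i=9: T(9,5)=6769+8·1960=22449 | T(9,6)=1960+8·322=4536
Read c(9,5) = 22449, c(9,6) = 4536.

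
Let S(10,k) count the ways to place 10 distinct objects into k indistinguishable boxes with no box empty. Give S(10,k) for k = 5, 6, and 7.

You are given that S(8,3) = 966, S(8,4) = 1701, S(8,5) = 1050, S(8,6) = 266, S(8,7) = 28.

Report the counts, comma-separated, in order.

row 9: T[9][4]=4·1701+966=7770  T[9][5]=5·1050+1701=6951  T[9][6]=6·266+1050=2646  T[9][7]=7·28+266=462
row 10: T[10][5]=5·6951+7770=42525  T[10][6]=6·2646+6951=22827  T[10][7]=7·462+2646=5880
Read S(10,5) = 42525, S(10,6) = 22827, S(10,7) = 5880.

42525, 22827, 5880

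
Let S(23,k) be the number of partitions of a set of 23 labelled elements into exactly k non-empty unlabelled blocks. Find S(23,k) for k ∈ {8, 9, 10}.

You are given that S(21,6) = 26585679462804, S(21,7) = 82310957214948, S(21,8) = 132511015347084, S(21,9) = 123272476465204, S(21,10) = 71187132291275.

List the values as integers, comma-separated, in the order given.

9741955019900400, 12320068811796900, 9593401297313460

i=22: T(22,7)=26585679462804+7·82310957214948=602762379967440 | T(22,8)=82310957214948+8·132511015347084=1142399079991620 | T(22,9)=132511015347084+9·123272476465204=1241963303533920 | T(22,10)=123272476465204+10·71187132291275=835143799377954
i=23: T(23,8)=602762379967440+8·1142399079991620=9741955019900400 | T(23,9)=1142399079991620+9·1241963303533920=12320068811796900 | T(23,10)=1241963303533920+10·835143799377954=9593401297313460
Read S(23,8) = 9741955019900400, S(23,9) = 12320068811796900, S(23,10) = 9593401297313460.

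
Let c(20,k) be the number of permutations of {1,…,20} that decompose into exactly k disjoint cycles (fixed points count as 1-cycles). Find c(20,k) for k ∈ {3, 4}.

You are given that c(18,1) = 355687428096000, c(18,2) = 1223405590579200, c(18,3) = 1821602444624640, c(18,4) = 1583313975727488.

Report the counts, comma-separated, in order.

row 19: T[19][2]=18·1223405590579200+355687428096000=22376988058521600  T[19][3]=18·1821602444624640+1223405590579200=34012249593822720  T[19][4]=18·1583313975727488+1821602444624640=30321254007719424
row 20: T[20][3]=19·34012249593822720+22376988058521600=668609730341153280  T[20][4]=19·30321254007719424+34012249593822720=610116075740491776
Read c(20,3) = 668609730341153280, c(20,4) = 610116075740491776.

668609730341153280, 610116075740491776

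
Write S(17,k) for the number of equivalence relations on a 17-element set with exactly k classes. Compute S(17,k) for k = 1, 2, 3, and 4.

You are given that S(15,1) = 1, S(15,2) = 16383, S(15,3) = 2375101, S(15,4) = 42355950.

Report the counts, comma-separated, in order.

r16: T_16,1=1×1+0=1; T_16,2=2×16383+1=32767; T_16,3=3×2375101+16383=7141686; T_16,4=4×42355950+2375101=171798901
r17: T_17,1=1×1+0=1; T_17,2=2×32767+1=65535; T_17,3=3×7141686+32767=21457825; T_17,4=4×171798901+7141686=694337290
Read S(17,1) = 1, S(17,2) = 65535, S(17,3) = 21457825, S(17,4) = 694337290.

1, 65535, 21457825, 694337290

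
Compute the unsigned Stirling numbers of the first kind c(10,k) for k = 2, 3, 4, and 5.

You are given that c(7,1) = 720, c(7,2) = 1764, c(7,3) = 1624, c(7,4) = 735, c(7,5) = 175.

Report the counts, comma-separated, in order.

1026576, 1172700, 723680, 269325

[8] T[8,1]:7*720+0=5040 · T[8,2]:7*1764+720=13068 · T[8,3]:7*1624+1764=13132 · T[8,4]:7*735+1624=6769 · T[8,5]:7*175+735=1960
[9] T[9,1]:8*5040+0=40320 · T[9,2]:8*13068+5040=109584 · T[9,3]:8*13132+13068=118124 · T[9,4]:8*6769+13132=67284 · T[9,5]:8*1960+6769=22449
[10] T[10,2]:9*109584+40320=1026576 · T[10,3]:9*118124+109584=1172700 · T[10,4]:9*67284+118124=723680 · T[10,5]:9*22449+67284=269325
Read c(10,2) = 1026576, c(10,3) = 1172700, c(10,4) = 723680, c(10,5) = 269325.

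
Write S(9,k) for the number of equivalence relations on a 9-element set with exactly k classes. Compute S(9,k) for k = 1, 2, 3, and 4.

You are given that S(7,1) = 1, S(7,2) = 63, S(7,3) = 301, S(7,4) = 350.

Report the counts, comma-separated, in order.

1, 255, 3025, 7770

[8] T[8,1]:1*1+0=1 · T[8,2]:2*63+1=127 · T[8,3]:3*301+63=966 · T[8,4]:4*350+301=1701
[9] T[9,1]:1*1+0=1 · T[9,2]:2*127+1=255 · T[9,3]:3*966+127=3025 · T[9,4]:4*1701+966=7770
Read S(9,1) = 1, S(9,2) = 255, S(9,3) = 3025, S(9,4) = 7770.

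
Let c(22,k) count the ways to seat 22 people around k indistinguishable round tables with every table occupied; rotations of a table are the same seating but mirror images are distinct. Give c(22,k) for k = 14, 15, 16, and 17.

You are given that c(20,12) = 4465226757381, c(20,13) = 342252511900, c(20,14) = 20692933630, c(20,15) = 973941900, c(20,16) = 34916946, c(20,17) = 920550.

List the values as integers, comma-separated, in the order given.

row 21: T[21][13]=20·342252511900+4465226757381=11310276995381  T[21][14]=20·20692933630+342252511900=756111184500  T[21][15]=20·973941900+20692933630=40171771630  T[21][16]=20·34916946+973941900=1672280820  T[21][17]=20·920550+34916946=53327946
row 22: T[22][14]=21·756111184500+11310276995381=27188611869881  T[22][15]=21·40171771630+756111184500=1599718388730  T[22][16]=21·1672280820+40171771630=75289668850  T[22][17]=21·53327946+1672280820=2792167686
Read c(22,14) = 27188611869881, c(22,15) = 1599718388730, c(22,16) = 75289668850, c(22,17) = 2792167686.

27188611869881, 1599718388730, 75289668850, 2792167686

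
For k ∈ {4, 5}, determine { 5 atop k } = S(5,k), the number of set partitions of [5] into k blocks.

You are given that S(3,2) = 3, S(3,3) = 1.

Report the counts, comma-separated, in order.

row 4: T[4][3]=3·1+3=6  T[4][4]=4·0+1=1
row 5: T[5][4]=4·1+6=10  T[5][5]=5·0+1=1
Read S(5,4) = 10, S(5,5) = 1.

10, 1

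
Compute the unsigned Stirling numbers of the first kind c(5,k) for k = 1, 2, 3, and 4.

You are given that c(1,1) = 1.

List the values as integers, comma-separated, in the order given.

[2] T[2,1]:1*1+0=1 · T[2,2]:1*0+1=1
[3] T[3,1]:2*1+0=2 · T[3,2]:2*1+1=3 · T[3,3]:2*0+1=1
[4] T[4,1]:3*2+0=6 · T[4,2]:3*3+2=11 · T[4,3]:3*1+3=6 · T[4,4]:3*0+1=1
[5] T[5,1]:4*6+0=24 · T[5,2]:4*11+6=50 · T[5,3]:4*6+11=35 · T[5,4]:4*1+6=10
Read c(5,1) = 24, c(5,2) = 50, c(5,3) = 35, c(5,4) = 10.

24, 50, 35, 10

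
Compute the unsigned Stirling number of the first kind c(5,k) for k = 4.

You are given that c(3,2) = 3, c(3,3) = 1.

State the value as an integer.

10

[4] T[4,3]:3*1+3=6 · T[4,4]:3*0+1=1
[5] T[5,4]:4*1+6=10
Read c(5,4) = 10.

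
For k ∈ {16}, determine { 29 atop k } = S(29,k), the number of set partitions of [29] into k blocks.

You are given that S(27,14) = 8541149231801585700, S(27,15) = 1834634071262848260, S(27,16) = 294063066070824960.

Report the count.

140694950355081071520

r28: T_28,15=15×1834634071262848260+8541149231801585700=36060660300744309600; T_28,16=16×294063066070824960+1834634071262848260=6539643128396047620
r29: T_29,16=16×6539643128396047620+36060660300744309600=140694950355081071520
Read S(29,16) = 140694950355081071520.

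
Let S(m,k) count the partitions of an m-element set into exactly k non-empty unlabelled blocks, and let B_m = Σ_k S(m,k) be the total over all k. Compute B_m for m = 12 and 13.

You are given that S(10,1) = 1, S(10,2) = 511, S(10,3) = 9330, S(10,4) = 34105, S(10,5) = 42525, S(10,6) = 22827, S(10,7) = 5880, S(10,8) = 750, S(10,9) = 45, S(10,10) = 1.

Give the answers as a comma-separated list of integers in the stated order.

@11  (11,1):1·1+0→1, (11,2):511·2+1→1023, (11,3):9330·3+511→28501, (11,4):34105·4+9330→145750, (11,5):42525·5+34105→246730, (11,6):22827·6+42525→179487, (11,7):5880·7+22827→63987, (11,8):750·8+5880→11880, (11,9):45·9+750→1155, (11,10):1·10+45→55, (11,11):0·11+1→1
@12  (12,1):1·1+0→1, (12,2):1023·2+1→2047, (12,3):28501·3+1023→86526, (12,4):145750·4+28501→611501, (12,5):246730·5+145750→1379400, (12,6):179487·6+246730→1323652, (12,7):63987·7+179487→627396, (12,8):11880·8+63987→159027, (12,9):1155·9+11880→22275, (12,10):55·10+1155→1705, (12,11):1·11+55→66, (12,12):0·12+1→1
@13  (13,1):1·1+0→1, (13,2):2047·2+1→4095, (13,3):86526·3+2047→261625, (13,4):611501·4+86526→2532530, (13,5):1379400·5+611501→7508501, (13,6):1323652·6+1379400→9321312, (13,7):627396·7+1323652→5715424, (13,8):159027·8+627396→1899612, (13,9):22275·9+159027→359502, (13,10):1705·10+22275→39325, (13,11):66·11+1705→2431, (13,12):1·12+66→78, (13,13):0·13+1→1
B_12 = ΣS(12,k) = 1+2047+86526+611501+1379400+1323652+627396+159027+22275+1705+66+1 = 4213597
B_13 = ΣS(13,k) = 1+4095+261625+2532530+7508501+9321312+5715424+1899612+359502+39325+2431+78+1 = 27644437

4213597, 27644437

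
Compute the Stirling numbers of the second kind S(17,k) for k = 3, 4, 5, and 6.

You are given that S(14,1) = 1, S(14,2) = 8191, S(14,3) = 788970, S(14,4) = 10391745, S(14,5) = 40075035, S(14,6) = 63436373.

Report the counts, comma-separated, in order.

[15] T[15,1]:1*1+0=1 · T[15,2]:2*8191+1=16383 · T[15,3]:3*788970+8191=2375101 · T[15,4]:4*10391745+788970=42355950 · T[15,5]:5*40075035+10391745=210766920 · T[15,6]:6*63436373+40075035=420693273
[16] T[16,2]:2*16383+1=32767 · T[16,3]:3*2375101+16383=7141686 · T[16,4]:4*42355950+2375101=171798901 · T[16,5]:5*210766920+42355950=1096190550 · T[16,6]:6*420693273+210766920=2734926558
[17] T[17,3]:3*7141686+32767=21457825 · T[17,4]:4*171798901+7141686=694337290 · T[17,5]:5*1096190550+171798901=5652751651 · T[17,6]:6*2734926558+1096190550=17505749898
Read S(17,3) = 21457825, S(17,4) = 694337290, S(17,5) = 5652751651, S(17,6) = 17505749898.

21457825, 694337290, 5652751651, 17505749898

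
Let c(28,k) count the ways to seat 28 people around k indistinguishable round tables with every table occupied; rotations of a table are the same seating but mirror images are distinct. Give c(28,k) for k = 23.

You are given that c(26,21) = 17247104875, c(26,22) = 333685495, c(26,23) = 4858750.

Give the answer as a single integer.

r27: T_27,22=26×333685495+17247104875=25922927745; T_27,23=26×4858750+333685495=460012995
r28: T_28,23=27×460012995+25922927745=38343278610
Read c(28,23) = 38343278610.

38343278610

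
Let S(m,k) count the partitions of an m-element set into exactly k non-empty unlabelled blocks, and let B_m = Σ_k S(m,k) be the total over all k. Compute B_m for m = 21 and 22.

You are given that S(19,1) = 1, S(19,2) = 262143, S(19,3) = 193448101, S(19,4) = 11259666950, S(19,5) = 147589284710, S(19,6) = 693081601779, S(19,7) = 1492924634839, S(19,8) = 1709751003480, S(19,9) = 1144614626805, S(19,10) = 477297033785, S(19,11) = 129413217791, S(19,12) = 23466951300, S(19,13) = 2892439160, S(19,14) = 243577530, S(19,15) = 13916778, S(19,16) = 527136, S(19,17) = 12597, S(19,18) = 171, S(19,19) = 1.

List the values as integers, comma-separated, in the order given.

i=20: T(20,1)=0+1·1=1 | T(20,2)=1+2·262143=524287 | T(20,3)=262143+3·193448101=580606446 | T(20,4)=193448101+4·11259666950=45232115901 | T(20,5)=11259666950+5·147589284710=749206090500 | T(20,6)=147589284710+6·693081601779=4306078895384 | T(20,7)=693081601779+7·1492924634839=11143554045652 | T(20,8)=1492924634839+8·1709751003480=15170932662679 | T(20,9)=1709751003480+9·1144614626805=12011282644725 | T(20,10)=1144614626805+10·477297033785=5917584964655 | T(20,11)=477297033785+11·129413217791=1900842429486 | T(20,12)=129413217791+12·23466951300=411016633391 | T(20,13)=23466951300+13·2892439160=61068660380 | T(20,14)=2892439160+14·243577530=6302524580 | T(20,15)=243577530+15·13916778=452329200 | T(20,16)=13916778+16·527136=22350954 | T(20,17)=527136+17·12597=741285 | T(20,18)=12597+18·171=15675 | T(20,19)=171+19·1=190 | T(20,20)=1+20·0=1
i=21: T(21,1)=0+1·1=1 | T(21,2)=1+2·524287=1048575 | T(21,3)=524287+3·580606446=1742343625 | T(21,4)=580606446+4·45232115901=181509070050 | T(21,5)=45232115901+5·749206090500=3791262568401 | T(21,6)=749206090500+6·4306078895384=26585679462804 | T(21,7)=4306078895384+7·11143554045652=82310957214948 | T(21,8)=11143554045652+8·15170932662679=132511015347084 | T(21,9)=15170932662679+9·12011282644725=123272476465204 | T(21,10)=12011282644725+10·5917584964655=71187132291275 | T(21,11)=5917584964655+11·1900842429486=26826851689001 | T(21,12)=1900842429486+12·411016633391=6833042030178 | T(21,13)=411016633391+13·61068660380=1204909218331 | T(21,14)=61068660380+14·6302524580=149304004500 | T(21,15)=6302524580+15·452329200=13087462580 | T(21,16)=452329200+16·22350954=809944464 | T(21,17)=22350954+17·741285=34952799 | T(21,18)=741285+18·15675=1023435 | T(21,19)=15675+19·190=19285 | T(21,20)=190+20·1=210 | T(21,21)=1+21·0=1
i=22: T(22,1)=0+1·1=1 | T(22,2)=1+2·1048575=2097151 | T(22,3)=1048575+3·1742343625=5228079450 | T(22,4)=1742343625+4·181509070050=727778623825 | T(22,5)=181509070050+5·3791262568401=19137821912055 | T(22,6)=3791262568401+6·26585679462804=163305339345225 | T(22,7)=26585679462804+7·82310957214948=602762379967440 | T(22,8)=82310957214948+8·132511015347084=1142399079991620 | T(22,9)=132511015347084+9·123272476465204=1241963303533920 | T(22,10)=123272476465204+10·71187132291275=835143799377954 | T(22,11)=71187132291275+11·26826851689001=366282500870286 | T(22,12)=26826851689001+12·6833042030178=108823356051137 | T(22,13)=6833042030178+13·1204909218331=22496861868481 | T(22,14)=1204909218331+14·149304004500=3295165281331 | T(22,15)=149304004500+15·13087462580=345615943200 | T(22,16)=13087462580+16·809944464=26046574004 | T(22,17)=809944464+17·34952799=1404142047 | T(22,18)=34952799+18·1023435=53374629 | T(22,19)=1023435+19·19285=1389850 | T(22,20)=19285+20·210=23485 | T(22,21)=210+21·1=231 | T(22,22)=1+22·0=1
B_21 = ΣS(21,k) = 1+1048575+1742343625+181509070050+3791262568401+26585679462804+82310957214948+132511015347084+123272476465204+71187132291275+26826851689001+6833042030178+1204909218331+149304004500+13087462580+809944464+34952799+1023435+19285+210+1 = 474869816156751
B_22 = ΣS(22,k) = 1+2097151+5228079450+727778623825+19137821912055+163305339345225+602762379967440+1142399079991620+1241963303533920+835143799377954+366282500870286+108823356051137+22496861868481+3295165281331+345615943200+26046574004+1404142047+53374629+1389850+23485+231+1 = 4506715738447323

474869816156751, 4506715738447323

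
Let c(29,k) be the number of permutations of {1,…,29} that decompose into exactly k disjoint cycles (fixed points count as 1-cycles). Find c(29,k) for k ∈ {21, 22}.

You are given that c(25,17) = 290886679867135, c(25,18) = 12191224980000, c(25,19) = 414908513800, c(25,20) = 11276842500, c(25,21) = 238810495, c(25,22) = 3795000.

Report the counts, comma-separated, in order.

r26: T_26,18=25×12191224980000+290886679867135=595667304367135; T_26,19=25×414908513800+12191224980000=22563937825000; T_26,20=25×11276842500+414908513800=696829576300; T_26,21=25×238810495+11276842500=17247104875; T_26,22=25×3795000+238810495=333685495
r27: T_27,19=26×22563937825000+595667304367135=1182329687817135; T_27,20=26×696829576300+22563937825000=40681506808800; T_27,21=26×17247104875+696829576300=1145254303050; T_27,22=26×333685495+17247104875=25922927745
r28: T_28,20=27×40681506808800+1182329687817135=2280730371654735; T_28,21=27×1145254303050+40681506808800=71603372991150; T_28,22=27×25922927745+1145254303050=1845173352165
r29: T_29,21=28×71603372991150+2280730371654735=4285624815406935; T_29,22=28×1845173352165+71603372991150=123268226851770
Read c(29,21) = 4285624815406935, c(29,22) = 123268226851770.

4285624815406935, 123268226851770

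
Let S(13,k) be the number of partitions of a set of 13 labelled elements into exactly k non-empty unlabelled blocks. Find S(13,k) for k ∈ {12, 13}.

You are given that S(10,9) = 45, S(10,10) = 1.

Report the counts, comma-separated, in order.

@11  (11,10):1·10+45→55, (11,11):0·11+1→1
@12  (12,11):1·11+55→66, (12,12):0·12+1→1
@13  (13,12):1·12+66→78, (13,13):0·13+1→1
Read S(13,12) = 78, S(13,13) = 1.

78, 1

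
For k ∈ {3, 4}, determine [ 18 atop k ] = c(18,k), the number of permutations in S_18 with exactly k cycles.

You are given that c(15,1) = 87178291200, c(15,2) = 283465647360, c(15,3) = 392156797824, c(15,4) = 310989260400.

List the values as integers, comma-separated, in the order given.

1821602444624640, 1583313975727488

row 16: T[16][1]=15·87178291200+0=1307674368000  T[16][2]=15·283465647360+87178291200=4339163001600  T[16][3]=15·392156797824+283465647360=6165817614720  T[16][4]=15·310989260400+392156797824=5056995703824
row 17: T[17][2]=16·4339163001600+1307674368000=70734282393600  T[17][3]=16·6165817614720+4339163001600=102992244837120  T[17][4]=16·5056995703824+6165817614720=87077748875904
row 18: T[18][3]=17·102992244837120+70734282393600=1821602444624640  T[18][4]=17·87077748875904+102992244837120=1583313975727488
Read c(18,3) = 1821602444624640, c(18,4) = 1583313975727488.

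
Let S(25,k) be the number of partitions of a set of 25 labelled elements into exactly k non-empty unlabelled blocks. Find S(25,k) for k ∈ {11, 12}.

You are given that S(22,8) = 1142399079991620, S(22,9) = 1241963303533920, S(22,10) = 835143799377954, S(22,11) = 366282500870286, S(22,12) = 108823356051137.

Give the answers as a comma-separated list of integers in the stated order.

@23  (23,9):1241963303533920·9+1142399079991620→12320068811796900, (23,10):835143799377954·10+1241963303533920→9593401297313460, (23,11):366282500870286·11+835143799377954→4864251308951100, (23,12):108823356051137·12+366282500870286→1672162773483930
@24  (24,10):9593401297313460·10+12320068811796900→108254081784931500, (24,11):4864251308951100·11+9593401297313460→63100165695775560, (24,12):1672162773483930·12+4864251308951100→24930204590758260
@25  (25,11):63100165695775560·11+108254081784931500→802355904438462660, (25,12):24930204590758260·12+63100165695775560→362262620784874680
Read S(25,11) = 802355904438462660, S(25,12) = 362262620784874680.

802355904438462660, 362262620784874680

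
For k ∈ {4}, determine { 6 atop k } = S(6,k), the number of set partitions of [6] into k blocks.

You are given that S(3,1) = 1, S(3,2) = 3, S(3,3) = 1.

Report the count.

@4  (4,2):3·2+1→7, (4,3):1·3+3→6, (4,4):0·4+1→1
@5  (5,3):6·3+7→25, (5,4):1·4+6→10
@6  (6,4):10·4+25→65
Read S(6,4) = 65.

65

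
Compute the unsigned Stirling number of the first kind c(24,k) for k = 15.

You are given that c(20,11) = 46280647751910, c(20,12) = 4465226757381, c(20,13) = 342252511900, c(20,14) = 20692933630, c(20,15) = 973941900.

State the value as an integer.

2406046038644556

[21] T[21,12]:20*4465226757381+46280647751910=135585182899530 · T[21,13]:20*342252511900+4465226757381=11310276995381 · T[21,14]:20*20692933630+342252511900=756111184500 · T[21,15]:20*973941900+20692933630=40171771630
[22] T[22,13]:21*11310276995381+135585182899530=373100999802531 · T[22,14]:21*756111184500+11310276995381=27188611869881 · T[22,15]:21*40171771630+756111184500=1599718388730
[23] T[23,14]:22*27188611869881+373100999802531=971250460939913 · T[23,15]:22*1599718388730+27188611869881=62382416421941
[24] T[24,15]:23*62382416421941+971250460939913=2406046038644556
Read c(24,15) = 2406046038644556.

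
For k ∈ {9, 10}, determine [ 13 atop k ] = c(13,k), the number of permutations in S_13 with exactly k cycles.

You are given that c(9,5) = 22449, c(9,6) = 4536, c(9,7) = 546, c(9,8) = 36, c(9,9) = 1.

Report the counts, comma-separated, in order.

749463, 55770

r10: T_10,6=9×4536+22449=63273; T_10,7=9×546+4536=9450; T_10,8=9×36+546=870; T_10,9=9×1+36=45; T_10,10=9×0+1=1
r11: T_11,7=10×9450+63273=157773; T_11,8=10×870+9450=18150; T_11,9=10×45+870=1320; T_11,10=10×1+45=55
r12: T_12,8=11×18150+157773=357423; T_12,9=11×1320+18150=32670; T_12,10=11×55+1320=1925
r13: T_13,9=12×32670+357423=749463; T_13,10=12×1925+32670=55770
Read c(13,9) = 749463, c(13,10) = 55770.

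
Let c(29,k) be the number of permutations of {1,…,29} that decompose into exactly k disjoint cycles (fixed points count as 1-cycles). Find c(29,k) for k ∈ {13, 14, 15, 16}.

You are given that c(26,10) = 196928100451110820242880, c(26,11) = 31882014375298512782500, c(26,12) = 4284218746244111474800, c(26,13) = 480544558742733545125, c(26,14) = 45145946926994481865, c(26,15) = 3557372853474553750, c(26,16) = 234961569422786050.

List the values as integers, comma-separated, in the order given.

r27: T_27,11=26×31882014375298512782500+196928100451110820242880=1025860474208872152587880; T_27,12=26×4284218746244111474800+31882014375298512782500=143271701777645411127300; T_27,13=26×480544558742733545125+4284218746244111474800=16778377273555183648050; T_27,14=26×45145946926994481865+480544558742733545125=1654339178844590073615; T_27,15=26×3557372853474553750+45145946926994481865=137637641117332879365; T_27,16=26×234961569422786050+3557372853474553750=9666373658466991050
r28: T_28,12=27×143271701777645411127300+1025860474208872152587880=4894196422205298253024980; T_28,13=27×16778377273555183648050+143271701777645411127300=596287888163635369624650; T_28,14=27×1654339178844590073615+16778377273555183648050=61445535102359115635655; T_28,15=27×137637641117332879365+1654339178844590073615=5370555489012577816470; T_28,16=27×9666373658466991050+137637641117332879365=398629729895941637715
r29: T_29,13=28×596287888163635369624650+4894196422205298253024980=21590257290787088602515180; T_29,14=28×61445535102359115635655+596287888163635369624650=2316762871029690607422990; T_29,15=28×5370555489012577816470+61445535102359115635655=211821088794711294496815; T_29,16=28×398629729895941637715+5370555489012577816470=16532187926098943672490
Read c(29,13) = 21590257290787088602515180, c(29,14) = 2316762871029690607422990, c(29,15) = 211821088794711294496815, c(29,16) = 16532187926098943672490.

21590257290787088602515180, 2316762871029690607422990, 211821088794711294496815, 16532187926098943672490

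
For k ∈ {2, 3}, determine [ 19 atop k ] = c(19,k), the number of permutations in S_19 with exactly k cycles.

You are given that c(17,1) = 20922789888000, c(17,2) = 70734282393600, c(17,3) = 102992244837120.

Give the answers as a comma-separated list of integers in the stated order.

r18: T_18,1=17×20922789888000+0=355687428096000; T_18,2=17×70734282393600+20922789888000=1223405590579200; T_18,3=17×102992244837120+70734282393600=1821602444624640
r19: T_19,2=18×1223405590579200+355687428096000=22376988058521600; T_19,3=18×1821602444624640+1223405590579200=34012249593822720
Read c(19,2) = 22376988058521600, c(19,3) = 34012249593822720.

22376988058521600, 34012249593822720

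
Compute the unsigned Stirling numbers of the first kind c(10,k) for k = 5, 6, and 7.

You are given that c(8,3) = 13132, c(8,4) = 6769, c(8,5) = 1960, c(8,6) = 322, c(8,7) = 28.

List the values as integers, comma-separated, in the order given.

[9] T[9,4]:8*6769+13132=67284 · T[9,5]:8*1960+6769=22449 · T[9,6]:8*322+1960=4536 · T[9,7]:8*28+322=546
[10] T[10,5]:9*22449+67284=269325 · T[10,6]:9*4536+22449=63273 · T[10,7]:9*546+4536=9450
Read c(10,5) = 269325, c(10,6) = 63273, c(10,7) = 9450.

269325, 63273, 9450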